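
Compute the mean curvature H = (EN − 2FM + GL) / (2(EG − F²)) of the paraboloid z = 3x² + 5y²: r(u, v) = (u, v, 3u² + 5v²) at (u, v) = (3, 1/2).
H = 1703*sqrt(14)/24500

With E = 36*u^2 + 1, F = 60*u*v, G = 100*v^2 + 1, L = 6/sqrt(36*u^2 + 100*v^2 + 1), M = 0, N = 10/sqrt(36*u^2 + 100*v^2 + 1), assemble
  H = (EN − 2FM + GL) / (2(EG − F²)) = 4*(45*u^2 + 75*v^2 + 2)/(36*u^2 + 100*v^2 + 1)^(3/2).
At (u, v) = (3, 1/2): H = 1703*sqrt(14)/24500.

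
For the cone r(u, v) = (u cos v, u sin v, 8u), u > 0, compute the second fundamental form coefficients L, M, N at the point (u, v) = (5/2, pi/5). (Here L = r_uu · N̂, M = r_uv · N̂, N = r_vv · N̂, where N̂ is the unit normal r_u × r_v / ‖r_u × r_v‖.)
L = 0;  M = 0;  N = 4*sqrt(65)/13

Compute the unit normal N̂(u, v) = (-8*sqrt(65)*u*cos(v)/(65*Abs(u)), -8*sqrt(65)*u*sin(v)/(65*Abs(u)), sqrt(65)*u/(65*Abs(u))), and the second partials r_uu, r_uv, r_vv. Take dot products:
  L(u, v) = r_uu · N̂ = 0,
  M(u, v) = r_uv · N̂ = 0,
  N(u, v) = r_vv · N̂ = 8*sqrt(65)*u^2/(65*Abs(u)).
Evaluating at (u, v) = (5/2, pi/5):
  L = 0, M = 0, N = 4*sqrt(65)/13.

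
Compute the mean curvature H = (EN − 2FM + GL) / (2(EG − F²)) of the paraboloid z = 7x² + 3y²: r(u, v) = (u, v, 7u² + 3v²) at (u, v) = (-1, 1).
H = 850*sqrt(233)/54289

With E = 196*u^2 + 1, F = 84*u*v, G = 36*v^2 + 1, L = 14/sqrt(196*u^2 + 36*v^2 + 1), M = 0, N = 6/sqrt(196*u^2 + 36*v^2 + 1), assemble
  H = (EN − 2FM + GL) / (2(EG − F²)) = 2*(294*u^2 + 126*v^2 + 5)/(196*u^2 + 36*v^2 + 1)^(3/2).
At (u, v) = (-1, 1): H = 850*sqrt(233)/54289.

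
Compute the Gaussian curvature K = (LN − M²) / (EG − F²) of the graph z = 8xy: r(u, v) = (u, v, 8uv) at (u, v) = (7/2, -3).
K = -64/1852321

Coefficients of the first fundamental form: E = 64*v^2 + 1, F = 64*u*v, G = 64*u^2 + 1.
Coefficients of the second fundamental form: L = 0, M = 8/sqrt(64*u^2 + 64*v^2 + 1), N = 0.
Assemble K = (LN − M²)/(EG − F²) = -64/(4096*u^4 + 8192*u^2*v^2 + 128*u^2 + 4096*v^4 + 128*v^2 + 1). At (u, v) = (7/2, -3): K = -64/1852321.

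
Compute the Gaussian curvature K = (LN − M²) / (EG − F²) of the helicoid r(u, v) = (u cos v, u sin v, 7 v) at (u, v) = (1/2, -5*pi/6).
K = -784/38809

Coefficients of the first fundamental form: E = 1, F = 0, G = u^2 + 49.
Coefficients of the second fundamental form: L = 0, M = -7/sqrt(u^2 + 49), N = 0.
Assemble K = (LN − M²)/(EG − F²) = -49/(u^2 + 49)^2. At (u, v) = (1/2, -5*pi/6): K = -784/38809.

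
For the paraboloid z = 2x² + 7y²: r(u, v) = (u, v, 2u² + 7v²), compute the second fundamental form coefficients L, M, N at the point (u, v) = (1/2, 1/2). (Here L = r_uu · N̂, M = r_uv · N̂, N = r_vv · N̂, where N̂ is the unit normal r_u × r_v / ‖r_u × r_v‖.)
L = 2*sqrt(6)/9;  M = 0;  N = 7*sqrt(6)/9

Compute the unit normal N̂(u, v) = (-4*u/sqrt(16*u^2 + 196*v^2 + 1), -14*v/sqrt(16*u^2 + 196*v^2 + 1), 1/sqrt(16*u^2 + 196*v^2 + 1)), and the second partials r_uu, r_uv, r_vv. Take dot products:
  L(u, v) = r_uu · N̂ = 4/sqrt(16*u^2 + 196*v^2 + 1),
  M(u, v) = r_uv · N̂ = 0,
  N(u, v) = r_vv · N̂ = 14/sqrt(16*u^2 + 196*v^2 + 1).
Evaluating at (u, v) = (1/2, 1/2):
  L = 2*sqrt(6)/9, M = 0, N = 7*sqrt(6)/9.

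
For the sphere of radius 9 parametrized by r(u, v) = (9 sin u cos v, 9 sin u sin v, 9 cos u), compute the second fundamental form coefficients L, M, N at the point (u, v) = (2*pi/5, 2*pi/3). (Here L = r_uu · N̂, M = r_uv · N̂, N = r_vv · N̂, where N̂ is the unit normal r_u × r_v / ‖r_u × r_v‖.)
L = -9;  M = 0;  N = -45/8 - 9*sqrt(5)/8

Compute the unit normal N̂(u, v) = (sin(u)^2*cos(v)/Abs(sin(u)), sin(u)^2*sin(v)/Abs(sin(u)), sin(2*u)/(2*Abs(sin(u)))), and the second partials r_uu, r_uv, r_vv. Take dot products:
  L(u, v) = r_uu · N̂ = -9*sin(u)/Abs(sin(u)),
  M(u, v) = r_uv · N̂ = 0,
  N(u, v) = r_vv · N̂ = -9*sin(u)^3/Abs(sin(u)).
Evaluating at (u, v) = (2*pi/5, 2*pi/3):
  L = -9, M = 0, N = -45/8 - 9*sqrt(5)/8.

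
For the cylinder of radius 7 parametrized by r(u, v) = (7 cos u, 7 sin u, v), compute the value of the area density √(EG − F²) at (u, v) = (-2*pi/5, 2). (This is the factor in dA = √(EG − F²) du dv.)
√(EG − F²)|_{(-2*pi/5, 2)} = 7

E = 49, F = 0, G = 1, so EG − F² = 49. Taking the positive square root: √(EG − F²) = 7. At (u, v) = (-2*pi/5, 2): 7.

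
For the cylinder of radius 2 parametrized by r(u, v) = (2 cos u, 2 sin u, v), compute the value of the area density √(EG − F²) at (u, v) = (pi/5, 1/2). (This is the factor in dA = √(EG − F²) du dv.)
√(EG − F²)|_{(pi/5, 1/2)} = 2

E = 4, F = 0, G = 1, so EG − F² = 4. Taking the positive square root: √(EG − F²) = 2. At (u, v) = (pi/5, 1/2): 2.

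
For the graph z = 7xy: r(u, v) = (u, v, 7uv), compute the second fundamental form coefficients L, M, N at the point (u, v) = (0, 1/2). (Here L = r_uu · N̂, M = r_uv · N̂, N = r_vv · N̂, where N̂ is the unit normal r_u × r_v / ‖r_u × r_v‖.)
L = 0;  M = 14*sqrt(53)/53;  N = 0

Compute the unit normal N̂(u, v) = (-7*v/sqrt(49*u^2 + 49*v^2 + 1), -7*u/sqrt(49*u^2 + 49*v^2 + 1), 1/sqrt(49*u^2 + 49*v^2 + 1)), and the second partials r_uu, r_uv, r_vv. Take dot products:
  L(u, v) = r_uu · N̂ = 0,
  M(u, v) = r_uv · N̂ = 7/sqrt(49*u^2 + 49*v^2 + 1),
  N(u, v) = r_vv · N̂ = 0.
Evaluating at (u, v) = (0, 1/2):
  L = 0, M = 14*sqrt(53)/53, N = 0.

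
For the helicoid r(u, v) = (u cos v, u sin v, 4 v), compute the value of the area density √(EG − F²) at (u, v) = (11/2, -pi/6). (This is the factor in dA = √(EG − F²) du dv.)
√(EG − F²)|_{(11/2, -pi/6)} = sqrt(185)/2

E = 1, F = 0, G = u^2 + 16, so EG − F² = u^2 + 16. Taking the positive square root: √(EG − F²) = sqrt(u^2 + 16). At (u, v) = (11/2, -pi/6): sqrt(185)/2.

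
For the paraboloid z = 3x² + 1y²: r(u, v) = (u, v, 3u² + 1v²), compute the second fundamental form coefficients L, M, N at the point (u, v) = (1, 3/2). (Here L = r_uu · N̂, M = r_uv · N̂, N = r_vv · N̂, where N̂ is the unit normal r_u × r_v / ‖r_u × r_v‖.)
L = 3*sqrt(46)/23;  M = 0;  N = sqrt(46)/23

Compute the unit normal N̂(u, v) = (-6*u/sqrt(36*u^2 + 4*v^2 + 1), -2*v/sqrt(36*u^2 + 4*v^2 + 1), 1/sqrt(36*u^2 + 4*v^2 + 1)), and the second partials r_uu, r_uv, r_vv. Take dot products:
  L(u, v) = r_uu · N̂ = 6/sqrt(36*u^2 + 4*v^2 + 1),
  M(u, v) = r_uv · N̂ = 0,
  N(u, v) = r_vv · N̂ = 2/sqrt(36*u^2 + 4*v^2 + 1).
Evaluating at (u, v) = (1, 3/2):
  L = 3*sqrt(46)/23, M = 0, N = sqrt(46)/23.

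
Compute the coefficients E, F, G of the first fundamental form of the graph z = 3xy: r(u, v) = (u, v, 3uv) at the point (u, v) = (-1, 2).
E = 37;  F = -18;  G = 10

Partials: r_u = (1, 0, 3*v), r_v = (0, 1, 3*u). As functions of (u, v):
  E = r_u · r_u = 9*v^2 + 1,
  F = r_u · r_v = 9*u*v,
  G = r_v · r_v = 9*u^2 + 1.
Evaluating at (u, v) = (-1, 2): E = 37, F = -18, G = 10.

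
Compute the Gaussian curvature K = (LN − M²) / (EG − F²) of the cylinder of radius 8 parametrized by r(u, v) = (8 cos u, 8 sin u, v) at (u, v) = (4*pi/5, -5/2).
K = 0

Coefficients of the first fundamental form: E = 64, F = 0, G = 1.
Coefficients of the second fundamental form: L = -8, M = 0, N = 0.
Assemble K = (LN − M²)/(EG − F²) = 0. At (u, v) = (4*pi/5, -5/2): K = 0.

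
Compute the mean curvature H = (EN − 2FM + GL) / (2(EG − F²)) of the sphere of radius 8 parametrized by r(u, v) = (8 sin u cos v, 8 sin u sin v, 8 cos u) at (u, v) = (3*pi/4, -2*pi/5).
H = -1/8

With E = 64, F = 0, G = 64*sin(u)^2, L = -8*sin(u)/Abs(sin(u)), M = 0, N = -8*sin(u)^3/Abs(sin(u)), assemble
  H = (EN − 2FM + GL) / (2(EG − F²)) = -sin(u)/(8*Abs(sin(u))).
At (u, v) = (3*pi/4, -2*pi/5): H = -1/8.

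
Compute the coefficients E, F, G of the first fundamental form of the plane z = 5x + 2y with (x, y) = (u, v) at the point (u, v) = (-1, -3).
E = 26;  F = 10;  G = 5

Partials: r_u = (1, 0, 5), r_v = (0, 1, 2). As functions of (u, v):
  E = r_u · r_u = 26,
  F = r_u · r_v = 10,
  G = r_v · r_v = 5.
Evaluating at (u, v) = (-1, -3): E = 26, F = 10, G = 5.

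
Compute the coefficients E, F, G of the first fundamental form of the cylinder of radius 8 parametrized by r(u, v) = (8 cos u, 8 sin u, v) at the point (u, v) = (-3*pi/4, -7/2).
E = 64;  F = 0;  G = 1

Partials: r_u = (-8*sin(u), 8*cos(u), 0), r_v = (0, 0, 1). As functions of (u, v):
  E = r_u · r_u = 64,
  F = r_u · r_v = 0,
  G = r_v · r_v = 1.
Evaluating at (u, v) = (-3*pi/4, -7/2): E = 64, F = 0, G = 1.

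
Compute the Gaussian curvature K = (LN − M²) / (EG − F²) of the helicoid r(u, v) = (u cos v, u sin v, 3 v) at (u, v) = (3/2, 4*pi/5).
K = -16/225

Coefficients of the first fundamental form: E = 1, F = 0, G = u^2 + 9.
Coefficients of the second fundamental form: L = 0, M = -3/sqrt(u^2 + 9), N = 0.
Assemble K = (LN − M²)/(EG − F²) = -9/(u^2 + 9)^2. At (u, v) = (3/2, 4*pi/5): K = -16/225.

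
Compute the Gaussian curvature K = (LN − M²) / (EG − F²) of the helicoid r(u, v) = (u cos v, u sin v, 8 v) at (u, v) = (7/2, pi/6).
K = -1024/93025

Coefficients of the first fundamental form: E = 1, F = 0, G = u^2 + 64.
Coefficients of the second fundamental form: L = 0, M = -8/sqrt(u^2 + 64), N = 0.
Assemble K = (LN − M²)/(EG − F²) = -64/(u^2 + 64)^2. At (u, v) = (7/2, pi/6): K = -1024/93025.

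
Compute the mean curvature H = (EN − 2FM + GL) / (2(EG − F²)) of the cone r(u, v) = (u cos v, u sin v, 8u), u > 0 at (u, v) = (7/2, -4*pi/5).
H = 8*sqrt(65)/455

With E = 65, F = 0, G = u^2, L = 0, M = 0, N = 8*sqrt(65)*u^2/(65*Abs(u)), assemble
  H = (EN − 2FM + GL) / (2(EG − F²)) = 4*sqrt(65)/(65*Abs(u)).
At (u, v) = (7/2, -4*pi/5): H = 8*sqrt(65)/455.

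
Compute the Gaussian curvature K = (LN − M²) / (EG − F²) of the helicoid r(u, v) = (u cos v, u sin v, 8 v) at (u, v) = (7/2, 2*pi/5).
K = -1024/93025

Coefficients of the first fundamental form: E = 1, F = 0, G = u^2 + 64.
Coefficients of the second fundamental form: L = 0, M = -8/sqrt(u^2 + 64), N = 0.
Assemble K = (LN − M²)/(EG − F²) = -64/(u^2 + 64)^2. At (u, v) = (7/2, 2*pi/5): K = -1024/93025.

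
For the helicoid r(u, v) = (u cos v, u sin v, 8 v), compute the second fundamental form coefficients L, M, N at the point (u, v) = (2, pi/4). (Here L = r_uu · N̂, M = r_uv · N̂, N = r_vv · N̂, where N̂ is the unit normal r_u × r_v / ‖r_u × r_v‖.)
L = 0;  M = -4*sqrt(17)/17;  N = 0

Compute the unit normal N̂(u, v) = (8*sin(v)/sqrt(u^2 + 64), -8*cos(v)/sqrt(u^2 + 64), u/sqrt(u^2 + 64)), and the second partials r_uu, r_uv, r_vv. Take dot products:
  L(u, v) = r_uu · N̂ = 0,
  M(u, v) = r_uv · N̂ = -8/sqrt(u^2 + 64),
  N(u, v) = r_vv · N̂ = 0.
Evaluating at (u, v) = (2, pi/4):
  L = 0, M = -4*sqrt(17)/17, N = 0.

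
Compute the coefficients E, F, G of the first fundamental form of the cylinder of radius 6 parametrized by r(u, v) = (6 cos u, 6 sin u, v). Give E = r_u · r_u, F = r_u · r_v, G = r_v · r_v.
E = 36;  F = 0;  G = 1

Compute partials: r_u = (-6*sin(u), 6*cos(u), 0), r_v = (0, 0, 1). Then
  E = r_u · r_u = 36,
  F = r_u · r_v = 0,
  G = r_v · r_v = 1.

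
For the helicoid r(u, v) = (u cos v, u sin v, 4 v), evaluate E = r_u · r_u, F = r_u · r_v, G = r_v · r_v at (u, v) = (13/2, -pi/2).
E = 1;  F = 0;  G = 233/4

Partials: r_u = (cos(v), sin(v), 0), r_v = (-u*sin(v), u*cos(v), 4). As functions of (u, v):
  E = r_u · r_u = 1,
  F = r_u · r_v = 0,
  G = r_v · r_v = u^2 + 16.
Evaluating at (u, v) = (13/2, -pi/2): E = 1, F = 0, G = 233/4.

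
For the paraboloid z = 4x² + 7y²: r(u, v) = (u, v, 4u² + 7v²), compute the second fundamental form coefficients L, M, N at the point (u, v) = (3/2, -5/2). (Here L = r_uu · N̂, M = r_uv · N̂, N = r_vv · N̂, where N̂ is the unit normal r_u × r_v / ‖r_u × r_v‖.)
L = 4*sqrt(1370)/685;  M = 0;  N = 7*sqrt(1370)/685

Compute the unit normal N̂(u, v) = (-8*u/sqrt(64*u^2 + 196*v^2 + 1), -14*v/sqrt(64*u^2 + 196*v^2 + 1), 1/sqrt(64*u^2 + 196*v^2 + 1)), and the second partials r_uu, r_uv, r_vv. Take dot products:
  L(u, v) = r_uu · N̂ = 8/sqrt(64*u^2 + 196*v^2 + 1),
  M(u, v) = r_uv · N̂ = 0,
  N(u, v) = r_vv · N̂ = 14/sqrt(64*u^2 + 196*v^2 + 1).
Evaluating at (u, v) = (3/2, -5/2):
  L = 4*sqrt(1370)/685, M = 0, N = 7*sqrt(1370)/685.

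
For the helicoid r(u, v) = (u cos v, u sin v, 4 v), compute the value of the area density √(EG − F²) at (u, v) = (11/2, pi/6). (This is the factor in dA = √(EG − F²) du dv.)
√(EG − F²)|_{(11/2, pi/6)} = sqrt(185)/2

E = 1, F = 0, G = u^2 + 16, so EG − F² = u^2 + 16. Taking the positive square root: √(EG − F²) = sqrt(u^2 + 16). At (u, v) = (11/2, pi/6): sqrt(185)/2.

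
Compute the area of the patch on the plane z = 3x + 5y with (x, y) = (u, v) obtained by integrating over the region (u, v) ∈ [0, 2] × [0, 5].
Area = 10*sqrt(35)

Area = ∫∫ √(EG − F²) du dv with √(EG − F²) = sqrt(35). Integrating over [0, 2] × [0, 5] gives 10*sqrt(35).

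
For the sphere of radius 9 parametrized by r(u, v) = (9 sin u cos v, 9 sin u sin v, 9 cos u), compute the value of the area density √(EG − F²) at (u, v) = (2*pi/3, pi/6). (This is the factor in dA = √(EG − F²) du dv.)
√(EG − F²)|_{(2*pi/3, pi/6)} = 81*sqrt(3)/2

E = 81, F = 0, G = 81*sin(u)^2, so EG − F² = 6561*sin(u)^2. Taking the positive square root: √(EG − F²) = 81*Abs(sin(u)). At (u, v) = (2*pi/3, pi/6): 81*sqrt(3)/2.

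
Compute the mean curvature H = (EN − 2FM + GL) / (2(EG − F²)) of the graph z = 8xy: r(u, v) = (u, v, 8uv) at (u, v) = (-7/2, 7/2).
H = 6272*sqrt(1569)/2461761

With E = 64*v^2 + 1, F = 64*u*v, G = 64*u^2 + 1, L = 0, M = 8/sqrt(64*u^2 + 64*v^2 + 1), N = 0, assemble
  H = (EN − 2FM + GL) / (2(EG − F²)) = -512*u*v/(64*u^2 + 64*v^2 + 1)^(3/2).
At (u, v) = (-7/2, 7/2): H = 6272*sqrt(1569)/2461761.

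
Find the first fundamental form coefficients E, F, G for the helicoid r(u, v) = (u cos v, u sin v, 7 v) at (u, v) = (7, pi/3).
E = 1;  F = 0;  G = 98

Partials: r_u = (cos(v), sin(v), 0), r_v = (-u*sin(v), u*cos(v), 7). As functions of (u, v):
  E = r_u · r_u = 1,
  F = r_u · r_v = 0,
  G = r_v · r_v = u^2 + 49.
Evaluating at (u, v) = (7, pi/3): E = 1, F = 0, G = 98.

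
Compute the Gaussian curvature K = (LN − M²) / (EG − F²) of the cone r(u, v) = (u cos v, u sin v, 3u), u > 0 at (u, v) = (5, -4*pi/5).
K = 0

Coefficients of the first fundamental form: E = 10, F = 0, G = u^2.
Coefficients of the second fundamental form: L = 0, M = 0, N = 3*sqrt(10)*u^2/(10*Abs(u)).
Assemble K = (LN − M²)/(EG − F²) = 0. At (u, v) = (5, -4*pi/5): K = 0.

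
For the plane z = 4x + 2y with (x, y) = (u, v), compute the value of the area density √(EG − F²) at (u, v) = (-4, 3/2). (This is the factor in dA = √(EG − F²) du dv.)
√(EG − F²)|_{(-4, 3/2)} = sqrt(21)

E = 17, F = 8, G = 5, so EG − F² = 21. Taking the positive square root: √(EG − F²) = sqrt(21). At (u, v) = (-4, 3/2): sqrt(21).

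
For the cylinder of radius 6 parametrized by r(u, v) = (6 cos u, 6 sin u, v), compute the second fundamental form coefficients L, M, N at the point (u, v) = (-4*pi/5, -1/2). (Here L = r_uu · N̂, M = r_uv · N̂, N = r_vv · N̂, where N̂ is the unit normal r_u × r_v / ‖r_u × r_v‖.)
L = -6;  M = 0;  N = 0

Compute the unit normal N̂(u, v) = (cos(u), sin(u), 0), and the second partials r_uu, r_uv, r_vv. Take dot products:
  L(u, v) = r_uu · N̂ = -6,
  M(u, v) = r_uv · N̂ = 0,
  N(u, v) = r_vv · N̂ = 0.
Evaluating at (u, v) = (-4*pi/5, -1/2):
  L = -6, M = 0, N = 0.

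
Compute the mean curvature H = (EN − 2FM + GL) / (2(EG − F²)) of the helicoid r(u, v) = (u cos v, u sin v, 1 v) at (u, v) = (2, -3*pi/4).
H = 0

With E = 1, F = 0, G = u^2 + 1, L = 0, M = -1/sqrt(u^2 + 1), N = 0, assemble
  H = (EN − 2FM + GL) / (2(EG − F²)) = 0.
At (u, v) = (2, -3*pi/4): H = 0.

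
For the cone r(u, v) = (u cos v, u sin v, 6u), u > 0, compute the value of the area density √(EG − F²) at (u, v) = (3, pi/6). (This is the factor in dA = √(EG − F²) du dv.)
√(EG − F²)|_{(3, pi/6)} = 3*sqrt(37)

E = 37, F = 0, G = u^2, so EG − F² = 37*u^2. Taking the positive square root: √(EG − F²) = sqrt(37)*Abs(u). At (u, v) = (3, pi/6): 3*sqrt(37).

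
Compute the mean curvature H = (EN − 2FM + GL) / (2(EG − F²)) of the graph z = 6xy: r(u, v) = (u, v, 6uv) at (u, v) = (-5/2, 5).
H = 675*sqrt(1126)/316969

With E = 36*v^2 + 1, F = 36*u*v, G = 36*u^2 + 1, L = 0, M = 6/sqrt(36*u^2 + 36*v^2 + 1), N = 0, assemble
  H = (EN − 2FM + GL) / (2(EG − F²)) = -216*u*v/(36*u^2 + 36*v^2 + 1)^(3/2).
At (u, v) = (-5/2, 5): H = 675*sqrt(1126)/316969.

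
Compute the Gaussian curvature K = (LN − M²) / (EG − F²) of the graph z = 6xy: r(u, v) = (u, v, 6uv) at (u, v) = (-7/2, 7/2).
K = -36/779689

Coefficients of the first fundamental form: E = 36*v^2 + 1, F = 36*u*v, G = 36*u^2 + 1.
Coefficients of the second fundamental form: L = 0, M = 6/sqrt(36*u^2 + 36*v^2 + 1), N = 0.
Assemble K = (LN − M²)/(EG − F²) = -36/(1296*u^4 + 2592*u^2*v^2 + 72*u^2 + 1296*v^4 + 72*v^2 + 1). At (u, v) = (-7/2, 7/2): K = -36/779689.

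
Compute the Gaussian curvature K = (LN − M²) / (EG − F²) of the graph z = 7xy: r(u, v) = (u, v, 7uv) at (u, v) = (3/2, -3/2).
K = -196/196249

Coefficients of the first fundamental form: E = 49*v^2 + 1, F = 49*u*v, G = 49*u^2 + 1.
Coefficients of the second fundamental form: L = 0, M = 7/sqrt(49*u^2 + 49*v^2 + 1), N = 0.
Assemble K = (LN − M²)/(EG − F²) = -49/(2401*u^4 + 4802*u^2*v^2 + 98*u^2 + 2401*v^4 + 98*v^2 + 1). At (u, v) = (3/2, -3/2): K = -196/196249.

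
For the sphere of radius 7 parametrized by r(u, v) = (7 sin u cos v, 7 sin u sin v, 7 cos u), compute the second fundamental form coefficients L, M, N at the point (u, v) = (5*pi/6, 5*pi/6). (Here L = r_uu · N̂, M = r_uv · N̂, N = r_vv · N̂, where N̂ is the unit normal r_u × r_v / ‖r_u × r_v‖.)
L = -7;  M = 0;  N = -7/4

Compute the unit normal N̂(u, v) = (sin(u)^2*cos(v)/Abs(sin(u)), sin(u)^2*sin(v)/Abs(sin(u)), sin(2*u)/(2*Abs(sin(u)))), and the second partials r_uu, r_uv, r_vv. Take dot products:
  L(u, v) = r_uu · N̂ = -7*sin(u)/Abs(sin(u)),
  M(u, v) = r_uv · N̂ = 0,
  N(u, v) = r_vv · N̂ = -7*sin(u)^3/Abs(sin(u)).
Evaluating at (u, v) = (5*pi/6, 5*pi/6):
  L = -7, M = 0, N = -7/4.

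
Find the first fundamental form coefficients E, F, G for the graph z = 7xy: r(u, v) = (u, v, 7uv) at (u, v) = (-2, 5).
E = 1226;  F = -490;  G = 197

Partials: r_u = (1, 0, 7*v), r_v = (0, 1, 7*u). As functions of (u, v):
  E = r_u · r_u = 49*v^2 + 1,
  F = r_u · r_v = 49*u*v,
  G = r_v · r_v = 49*u^2 + 1.
Evaluating at (u, v) = (-2, 5): E = 1226, F = -490, G = 197.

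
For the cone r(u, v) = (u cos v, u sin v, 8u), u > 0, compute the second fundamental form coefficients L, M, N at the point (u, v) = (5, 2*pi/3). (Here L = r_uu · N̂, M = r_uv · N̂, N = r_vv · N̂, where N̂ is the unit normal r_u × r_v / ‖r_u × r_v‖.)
L = 0;  M = 0;  N = 8*sqrt(65)/13

Compute the unit normal N̂(u, v) = (-8*sqrt(65)*u*cos(v)/(65*Abs(u)), -8*sqrt(65)*u*sin(v)/(65*Abs(u)), sqrt(65)*u/(65*Abs(u))), and the second partials r_uu, r_uv, r_vv. Take dot products:
  L(u, v) = r_uu · N̂ = 0,
  M(u, v) = r_uv · N̂ = 0,
  N(u, v) = r_vv · N̂ = 8*sqrt(65)*u^2/(65*Abs(u)).
Evaluating at (u, v) = (5, 2*pi/3):
  L = 0, M = 0, N = 8*sqrt(65)/13.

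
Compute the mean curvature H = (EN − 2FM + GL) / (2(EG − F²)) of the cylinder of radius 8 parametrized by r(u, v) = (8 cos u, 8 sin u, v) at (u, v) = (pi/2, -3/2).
H = -1/16

With E = 64, F = 0, G = 1, L = -8, M = 0, N = 0, assemble
  H = (EN − 2FM + GL) / (2(EG − F²)) = -1/16.
At (u, v) = (pi/2, -3/2): H = -1/16.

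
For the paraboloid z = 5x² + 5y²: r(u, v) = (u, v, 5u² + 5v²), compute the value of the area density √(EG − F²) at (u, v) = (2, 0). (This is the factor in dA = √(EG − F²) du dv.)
√(EG − F²)|_{(2, 0)} = sqrt(401)

E = 100*u^2 + 1, F = 100*u*v, G = 100*v^2 + 1, so EG − F² = 100*u^2 + 100*v^2 + 1. Taking the positive square root: √(EG − F²) = sqrt(100*u^2 + 100*v^2 + 1). At (u, v) = (2, 0): sqrt(401).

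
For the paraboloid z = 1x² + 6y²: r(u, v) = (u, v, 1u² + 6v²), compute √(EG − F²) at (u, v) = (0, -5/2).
√(EG − F²)|_{(0, -5/2)} = sqrt(901)

E = 4*u^2 + 1, F = 24*u*v, G = 144*v^2 + 1; EG − F² = 4*u^2 + 144*v^2 + 1; √(EG − F²) = sqrt(4*u^2 + 144*v^2 + 1). At the given point: sqrt(901).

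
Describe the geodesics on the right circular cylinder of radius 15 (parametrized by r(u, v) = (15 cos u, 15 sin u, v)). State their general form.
The cylinder is flat (K = 0) and locally isometric to the plane via the development (u, v) ↦ (15 u, v). Geodesics are the pre-images of straight lines: circles (v constant), vertical lines (u constant), and helices (v = c · u + d) for constants c, d.

A right cylinder has E = 15², F = 0, G = 1, so EG − F² = 15², and L = −15, M = N = 0, giving K = (LN − M²)/(EG − F²) = 0 everywhere. A flat surface is locally isometric to the Euclidean plane via the map (u, v) ↦ (15 u, v). Straight lines in the (x̃, ỹ) plane pull back to: (a) horizontal circles (v = const), (b) vertical generators (u = const), and (c) helices (15 u tan θ = v, i.e. v = c · u + d).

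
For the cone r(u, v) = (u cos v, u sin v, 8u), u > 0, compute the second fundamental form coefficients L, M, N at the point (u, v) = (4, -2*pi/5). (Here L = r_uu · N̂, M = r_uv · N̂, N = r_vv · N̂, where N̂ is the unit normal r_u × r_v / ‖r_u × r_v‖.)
L = 0;  M = 0;  N = 32*sqrt(65)/65

Compute the unit normal N̂(u, v) = (-8*sqrt(65)*u*cos(v)/(65*Abs(u)), -8*sqrt(65)*u*sin(v)/(65*Abs(u)), sqrt(65)*u/(65*Abs(u))), and the second partials r_uu, r_uv, r_vv. Take dot products:
  L(u, v) = r_uu · N̂ = 0,
  M(u, v) = r_uv · N̂ = 0,
  N(u, v) = r_vv · N̂ = 8*sqrt(65)*u^2/(65*Abs(u)).
Evaluating at (u, v) = (4, -2*pi/5):
  L = 0, M = 0, N = 32*sqrt(65)/65.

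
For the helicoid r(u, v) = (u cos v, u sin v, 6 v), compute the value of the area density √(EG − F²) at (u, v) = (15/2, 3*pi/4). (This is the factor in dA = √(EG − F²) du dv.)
√(EG − F²)|_{(15/2, 3*pi/4)} = 3*sqrt(41)/2

E = 1, F = 0, G = u^2 + 36, so EG − F² = u^2 + 36. Taking the positive square root: √(EG − F²) = sqrt(u^2 + 36). At (u, v) = (15/2, 3*pi/4): 3*sqrt(41)/2.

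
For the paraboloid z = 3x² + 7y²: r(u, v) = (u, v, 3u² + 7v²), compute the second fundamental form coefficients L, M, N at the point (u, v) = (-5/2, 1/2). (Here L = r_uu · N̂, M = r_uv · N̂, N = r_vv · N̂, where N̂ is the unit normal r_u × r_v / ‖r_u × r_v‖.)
L = 6*sqrt(11)/55;  M = 0;  N = 14*sqrt(11)/55

Compute the unit normal N̂(u, v) = (-6*u/sqrt(36*u^2 + 196*v^2 + 1), -14*v/sqrt(36*u^2 + 196*v^2 + 1), 1/sqrt(36*u^2 + 196*v^2 + 1)), and the second partials r_uu, r_uv, r_vv. Take dot products:
  L(u, v) = r_uu · N̂ = 6/sqrt(36*u^2 + 196*v^2 + 1),
  M(u, v) = r_uv · N̂ = 0,
  N(u, v) = r_vv · N̂ = 14/sqrt(36*u^2 + 196*v^2 + 1).
Evaluating at (u, v) = (-5/2, 1/2):
  L = 6*sqrt(11)/55, M = 0, N = 14*sqrt(11)/55.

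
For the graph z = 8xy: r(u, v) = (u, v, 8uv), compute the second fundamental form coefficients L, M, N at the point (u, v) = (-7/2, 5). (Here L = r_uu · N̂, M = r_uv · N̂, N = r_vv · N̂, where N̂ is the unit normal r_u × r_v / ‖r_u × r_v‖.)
L = 0;  M = 8*sqrt(265)/795;  N = 0

Compute the unit normal N̂(u, v) = (-8*v/sqrt(64*u^2 + 64*v^2 + 1), -8*u/sqrt(64*u^2 + 64*v^2 + 1), 1/sqrt(64*u^2 + 64*v^2 + 1)), and the second partials r_uu, r_uv, r_vv. Take dot products:
  L(u, v) = r_uu · N̂ = 0,
  M(u, v) = r_uv · N̂ = 8/sqrt(64*u^2 + 64*v^2 + 1),
  N(u, v) = r_vv · N̂ = 0.
Evaluating at (u, v) = (-7/2, 5):
  L = 0, M = 8*sqrt(265)/795, N = 0.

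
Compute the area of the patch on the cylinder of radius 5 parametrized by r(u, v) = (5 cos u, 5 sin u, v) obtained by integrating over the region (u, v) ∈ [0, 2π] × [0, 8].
Area = 80*pi

Area = ∫∫ √(EG − F²) du dv with √(EG − F²) = 5. Integrating over [0, 2π] × [0, 8] gives 80*pi.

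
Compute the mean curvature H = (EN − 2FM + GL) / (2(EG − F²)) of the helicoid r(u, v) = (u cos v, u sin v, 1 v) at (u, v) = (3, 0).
H = 0

With E = 1, F = 0, G = u^2 + 1, L = 0, M = -1/sqrt(u^2 + 1), N = 0, assemble
  H = (EN − 2FM + GL) / (2(EG − F²)) = 0.
At (u, v) = (3, 0): H = 0.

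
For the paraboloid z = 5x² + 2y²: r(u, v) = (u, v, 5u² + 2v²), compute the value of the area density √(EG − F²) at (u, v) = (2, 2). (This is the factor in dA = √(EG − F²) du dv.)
√(EG − F²)|_{(2, 2)} = sqrt(465)

E = 100*u^2 + 1, F = 40*u*v, G = 16*v^2 + 1, so EG − F² = 100*u^2 + 16*v^2 + 1. Taking the positive square root: √(EG − F²) = sqrt(100*u^2 + 16*v^2 + 1). At (u, v) = (2, 2): sqrt(465).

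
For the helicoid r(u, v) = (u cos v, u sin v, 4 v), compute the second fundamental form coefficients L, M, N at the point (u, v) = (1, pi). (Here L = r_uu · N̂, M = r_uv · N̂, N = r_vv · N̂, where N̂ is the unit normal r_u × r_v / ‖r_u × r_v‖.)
L = 0;  M = -4*sqrt(17)/17;  N = 0

Compute the unit normal N̂(u, v) = (4*sin(v)/sqrt(u^2 + 16), -4*cos(v)/sqrt(u^2 + 16), u/sqrt(u^2 + 16)), and the second partials r_uu, r_uv, r_vv. Take dot products:
  L(u, v) = r_uu · N̂ = 0,
  M(u, v) = r_uv · N̂ = -4/sqrt(u^2 + 16),
  N(u, v) = r_vv · N̂ = 0.
Evaluating at (u, v) = (1, pi):
  L = 0, M = -4*sqrt(17)/17, N = 0.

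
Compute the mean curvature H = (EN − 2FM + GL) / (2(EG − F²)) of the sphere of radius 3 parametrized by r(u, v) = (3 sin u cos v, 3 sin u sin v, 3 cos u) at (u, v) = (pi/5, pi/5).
H = -1/3

With E = 9, F = 0, G = 9*sin(u)^2, L = -3*sin(u)/Abs(sin(u)), M = 0, N = -3*sin(u)^3/Abs(sin(u)), assemble
  H = (EN − 2FM + GL) / (2(EG − F²)) = -sin(u)/(3*Abs(sin(u))).
At (u, v) = (pi/5, pi/5): H = -1/3.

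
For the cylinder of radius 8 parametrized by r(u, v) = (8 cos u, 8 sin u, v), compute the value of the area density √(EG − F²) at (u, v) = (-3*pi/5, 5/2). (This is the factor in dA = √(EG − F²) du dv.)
√(EG − F²)|_{(-3*pi/5, 5/2)} = 8

E = 64, F = 0, G = 1, so EG − F² = 64. Taking the positive square root: √(EG − F²) = 8. At (u, v) = (-3*pi/5, 5/2): 8.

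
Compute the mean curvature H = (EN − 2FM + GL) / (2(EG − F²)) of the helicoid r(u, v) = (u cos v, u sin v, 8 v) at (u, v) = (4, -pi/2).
H = 0

With E = 1, F = 0, G = u^2 + 64, L = 0, M = -8/sqrt(u^2 + 64), N = 0, assemble
  H = (EN − 2FM + GL) / (2(EG − F²)) = 0.
At (u, v) = (4, -pi/2): H = 0.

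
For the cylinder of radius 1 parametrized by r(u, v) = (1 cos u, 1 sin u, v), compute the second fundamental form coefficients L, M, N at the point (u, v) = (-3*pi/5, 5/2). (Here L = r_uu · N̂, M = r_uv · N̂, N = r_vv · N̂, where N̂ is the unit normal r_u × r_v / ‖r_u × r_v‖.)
L = -1;  M = 0;  N = 0

Compute the unit normal N̂(u, v) = (cos(u), sin(u), 0), and the second partials r_uu, r_uv, r_vv. Take dot products:
  L(u, v) = r_uu · N̂ = -1,
  M(u, v) = r_uv · N̂ = 0,
  N(u, v) = r_vv · N̂ = 0.
Evaluating at (u, v) = (-3*pi/5, 5/2):
  L = -1, M = 0, N = 0.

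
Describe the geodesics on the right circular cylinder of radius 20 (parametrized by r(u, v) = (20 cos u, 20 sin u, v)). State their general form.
The cylinder is flat (K = 0) and locally isometric to the plane via the development (u, v) ↦ (20 u, v). Geodesics are the pre-images of straight lines: circles (v constant), vertical lines (u constant), and helices (v = c · u + d) for constants c, d.

A right cylinder has E = 20², F = 0, G = 1, so EG − F² = 20², and L = −20, M = N = 0, giving K = (LN − M²)/(EG − F²) = 0 everywhere. A flat surface is locally isometric to the Euclidean plane via the map (u, v) ↦ (20 u, v). Straight lines in the (x̃, ỹ) plane pull back to: (a) horizontal circles (v = const), (b) vertical generators (u = const), and (c) helices (20 u tan θ = v, i.e. v = c · u + d).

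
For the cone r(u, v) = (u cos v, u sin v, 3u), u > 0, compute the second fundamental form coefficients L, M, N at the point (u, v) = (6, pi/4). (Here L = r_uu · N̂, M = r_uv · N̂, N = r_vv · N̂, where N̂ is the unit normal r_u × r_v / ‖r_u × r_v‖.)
L = 0;  M = 0;  N = 9*sqrt(10)/5

Compute the unit normal N̂(u, v) = (-3*sqrt(10)*u*cos(v)/(10*Abs(u)), -3*sqrt(10)*u*sin(v)/(10*Abs(u)), sqrt(10)*u/(10*Abs(u))), and the second partials r_uu, r_uv, r_vv. Take dot products:
  L(u, v) = r_uu · N̂ = 0,
  M(u, v) = r_uv · N̂ = 0,
  N(u, v) = r_vv · N̂ = 3*sqrt(10)*u^2/(10*Abs(u)).
Evaluating at (u, v) = (6, pi/4):
  L = 0, M = 0, N = 9*sqrt(10)/5.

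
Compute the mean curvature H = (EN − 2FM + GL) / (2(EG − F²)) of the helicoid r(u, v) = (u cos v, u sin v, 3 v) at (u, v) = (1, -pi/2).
H = 0

With E = 1, F = 0, G = u^2 + 9, L = 0, M = -3/sqrt(u^2 + 9), N = 0, assemble
  H = (EN − 2FM + GL) / (2(EG − F²)) = 0.
At (u, v) = (1, -pi/2): H = 0.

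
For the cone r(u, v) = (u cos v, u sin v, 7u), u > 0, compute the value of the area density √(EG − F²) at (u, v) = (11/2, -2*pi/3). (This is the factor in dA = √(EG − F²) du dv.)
√(EG − F²)|_{(11/2, -2*pi/3)} = 55*sqrt(2)/2

E = 50, F = 0, G = u^2, so EG − F² = 50*u^2. Taking the positive square root: √(EG − F²) = 5*sqrt(2)*Abs(u). At (u, v) = (11/2, -2*pi/3): 55*sqrt(2)/2.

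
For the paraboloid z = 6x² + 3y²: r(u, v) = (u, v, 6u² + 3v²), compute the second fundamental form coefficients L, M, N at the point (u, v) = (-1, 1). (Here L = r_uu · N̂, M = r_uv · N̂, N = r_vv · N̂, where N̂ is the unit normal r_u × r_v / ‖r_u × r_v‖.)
L = 12*sqrt(181)/181;  M = 0;  N = 6*sqrt(181)/181

Compute the unit normal N̂(u, v) = (-12*u/sqrt(144*u^2 + 36*v^2 + 1), -6*v/sqrt(144*u^2 + 36*v^2 + 1), 1/sqrt(144*u^2 + 36*v^2 + 1)), and the second partials r_uu, r_uv, r_vv. Take dot products:
  L(u, v) = r_uu · N̂ = 12/sqrt(144*u^2 + 36*v^2 + 1),
  M(u, v) = r_uv · N̂ = 0,
  N(u, v) = r_vv · N̂ = 6/sqrt(144*u^2 + 36*v^2 + 1).
Evaluating at (u, v) = (-1, 1):
  L = 12*sqrt(181)/181, M = 0, N = 6*sqrt(181)/181.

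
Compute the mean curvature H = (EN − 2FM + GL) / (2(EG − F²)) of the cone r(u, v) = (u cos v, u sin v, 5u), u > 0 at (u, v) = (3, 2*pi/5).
H = 5*sqrt(26)/156

With E = 26, F = 0, G = u^2, L = 0, M = 0, N = 5*sqrt(26)*u^2/(26*Abs(u)), assemble
  H = (EN − 2FM + GL) / (2(EG − F²)) = 5*sqrt(26)/(52*Abs(u)).
At (u, v) = (3, 2*pi/5): H = 5*sqrt(26)/156.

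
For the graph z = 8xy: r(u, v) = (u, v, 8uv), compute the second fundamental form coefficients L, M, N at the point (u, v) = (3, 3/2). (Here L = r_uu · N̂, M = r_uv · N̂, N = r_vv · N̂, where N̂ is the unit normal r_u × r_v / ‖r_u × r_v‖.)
L = 0;  M = 8*sqrt(721)/721;  N = 0

Compute the unit normal N̂(u, v) = (-8*v/sqrt(64*u^2 + 64*v^2 + 1), -8*u/sqrt(64*u^2 + 64*v^2 + 1), 1/sqrt(64*u^2 + 64*v^2 + 1)), and the second partials r_uu, r_uv, r_vv. Take dot products:
  L(u, v) = r_uu · N̂ = 0,
  M(u, v) = r_uv · N̂ = 8/sqrt(64*u^2 + 64*v^2 + 1),
  N(u, v) = r_vv · N̂ = 0.
Evaluating at (u, v) = (3, 3/2):
  L = 0, M = 8*sqrt(721)/721, N = 0.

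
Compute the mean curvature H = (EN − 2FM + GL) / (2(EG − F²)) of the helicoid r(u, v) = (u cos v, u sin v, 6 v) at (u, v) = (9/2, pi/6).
H = 0

With E = 1, F = 0, G = u^2 + 36, L = 0, M = -6/sqrt(u^2 + 36), N = 0, assemble
  H = (EN − 2FM + GL) / (2(EG − F²)) = 0.
At (u, v) = (9/2, pi/6): H = 0.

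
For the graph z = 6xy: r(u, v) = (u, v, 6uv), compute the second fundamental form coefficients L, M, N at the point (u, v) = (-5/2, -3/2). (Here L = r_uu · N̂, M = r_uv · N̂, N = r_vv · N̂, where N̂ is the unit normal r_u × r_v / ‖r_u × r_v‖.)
L = 0;  M = 6*sqrt(307)/307;  N = 0

Compute the unit normal N̂(u, v) = (-6*v/sqrt(36*u^2 + 36*v^2 + 1), -6*u/sqrt(36*u^2 + 36*v^2 + 1), 1/sqrt(36*u^2 + 36*v^2 + 1)), and the second partials r_uu, r_uv, r_vv. Take dot products:
  L(u, v) = r_uu · N̂ = 0,
  M(u, v) = r_uv · N̂ = 6/sqrt(36*u^2 + 36*v^2 + 1),
  N(u, v) = r_vv · N̂ = 0.
Evaluating at (u, v) = (-5/2, -3/2):
  L = 0, M = 6*sqrt(307)/307, N = 0.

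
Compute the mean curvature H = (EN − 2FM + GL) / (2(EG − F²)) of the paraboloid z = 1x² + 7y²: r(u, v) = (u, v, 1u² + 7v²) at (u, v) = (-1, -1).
H = 232*sqrt(201)/40401

With E = 4*u^2 + 1, F = 28*u*v, G = 196*v^2 + 1, L = 2/sqrt(4*u^2 + 196*v^2 + 1), M = 0, N = 14/sqrt(4*u^2 + 196*v^2 + 1), assemble
  H = (EN − 2FM + GL) / (2(EG − F²)) = 4*(7*u^2 + 49*v^2 + 2)/(4*u^2 + 196*v^2 + 1)^(3/2).
At (u, v) = (-1, -1): H = 232*sqrt(201)/40401.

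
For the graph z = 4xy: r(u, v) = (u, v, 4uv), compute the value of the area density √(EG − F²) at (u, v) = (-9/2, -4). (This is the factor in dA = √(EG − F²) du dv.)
√(EG − F²)|_{(-9/2, -4)} = sqrt(581)

E = 16*v^2 + 1, F = 16*u*v, G = 16*u^2 + 1, so EG − F² = 16*u^2 + 16*v^2 + 1. Taking the positive square root: √(EG − F²) = sqrt(16*u^2 + 16*v^2 + 1). At (u, v) = (-9/2, -4): sqrt(581).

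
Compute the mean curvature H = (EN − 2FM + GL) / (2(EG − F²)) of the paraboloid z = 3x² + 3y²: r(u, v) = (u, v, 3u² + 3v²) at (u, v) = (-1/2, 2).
H = 465*sqrt(154)/23716

With E = 36*u^2 + 1, F = 36*u*v, G = 36*v^2 + 1, L = 6/sqrt(36*u^2 + 36*v^2 + 1), M = 0, N = 6/sqrt(36*u^2 + 36*v^2 + 1), assemble
  H = (EN − 2FM + GL) / (2(EG − F²)) = 6*(18*u^2 + 18*v^2 + 1)/(36*u^2 + 36*v^2 + 1)^(3/2).
At (u, v) = (-1/2, 2): H = 465*sqrt(154)/23716.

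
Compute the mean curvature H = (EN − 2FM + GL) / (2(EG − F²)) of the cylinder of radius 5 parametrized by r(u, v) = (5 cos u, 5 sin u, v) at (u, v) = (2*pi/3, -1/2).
H = -1/10

With E = 25, F = 0, G = 1, L = -5, M = 0, N = 0, assemble
  H = (EN − 2FM + GL) / (2(EG − F²)) = -1/10.
At (u, v) = (2*pi/3, -1/2): H = -1/10.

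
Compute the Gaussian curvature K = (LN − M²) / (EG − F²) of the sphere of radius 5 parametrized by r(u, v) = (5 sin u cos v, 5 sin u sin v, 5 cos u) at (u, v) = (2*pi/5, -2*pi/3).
K = 1/25

Coefficients of the first fundamental form: E = 25, F = 0, G = 25*sin(u)^2.
Coefficients of the second fundamental form: L = -5*sin(u)/Abs(sin(u)), M = 0, N = -5*sin(u)^3/Abs(sin(u)).
Assemble K = (LN − M²)/(EG − F²) = 1/25. At (u, v) = (2*pi/5, -2*pi/3): K = 1/25.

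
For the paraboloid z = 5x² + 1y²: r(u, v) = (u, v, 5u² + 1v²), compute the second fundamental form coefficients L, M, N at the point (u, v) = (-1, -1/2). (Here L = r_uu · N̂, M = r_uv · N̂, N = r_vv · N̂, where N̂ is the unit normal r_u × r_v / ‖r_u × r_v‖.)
L = 5*sqrt(102)/51;  M = 0;  N = sqrt(102)/51

Compute the unit normal N̂(u, v) = (-10*u/sqrt(100*u^2 + 4*v^2 + 1), -2*v/sqrt(100*u^2 + 4*v^2 + 1), 1/sqrt(100*u^2 + 4*v^2 + 1)), and the second partials r_uu, r_uv, r_vv. Take dot products:
  L(u, v) = r_uu · N̂ = 10/sqrt(100*u^2 + 4*v^2 + 1),
  M(u, v) = r_uv · N̂ = 0,
  N(u, v) = r_vv · N̂ = 2/sqrt(100*u^2 + 4*v^2 + 1).
Evaluating at (u, v) = (-1, -1/2):
  L = 5*sqrt(102)/51, M = 0, N = sqrt(102)/51.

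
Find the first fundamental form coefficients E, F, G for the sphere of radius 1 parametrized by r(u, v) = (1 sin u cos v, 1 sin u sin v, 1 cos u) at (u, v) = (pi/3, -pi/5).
E = 1;  F = 0;  G = 3/4

Partials: r_u = (cos(u)*cos(v), sin(v)*cos(u), -sin(u)), r_v = (-sin(u)*sin(v), sin(u)*cos(v), 0). As functions of (u, v):
  E = r_u · r_u = 1,
  F = r_u · r_v = 0,
  G = r_v · r_v = sin(u)^2.
Evaluating at (u, v) = (pi/3, -pi/5): E = 1, F = 0, G = 3/4.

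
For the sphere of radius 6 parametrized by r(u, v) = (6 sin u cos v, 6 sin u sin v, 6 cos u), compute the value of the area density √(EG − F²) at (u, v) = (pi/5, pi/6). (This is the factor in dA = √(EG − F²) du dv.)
√(EG − F²)|_{(pi/5, pi/6)} = 9*sqrt(10 - 2*sqrt(5))

E = 36, F = 0, G = 36*sin(u)^2, so EG − F² = 1296*sin(u)^2. Taking the positive square root: √(EG − F²) = 36*Abs(sin(u)). At (u, v) = (pi/5, pi/6): 9*sqrt(10 - 2*sqrt(5)).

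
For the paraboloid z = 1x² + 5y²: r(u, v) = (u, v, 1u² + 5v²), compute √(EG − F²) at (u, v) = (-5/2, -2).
√(EG − F²)|_{(-5/2, -2)} = sqrt(426)

E = 4*u^2 + 1, F = 20*u*v, G = 100*v^2 + 1; EG − F² = 4*u^2 + 100*v^2 + 1; √(EG − F²) = sqrt(4*u^2 + 100*v^2 + 1). At the given point: sqrt(426).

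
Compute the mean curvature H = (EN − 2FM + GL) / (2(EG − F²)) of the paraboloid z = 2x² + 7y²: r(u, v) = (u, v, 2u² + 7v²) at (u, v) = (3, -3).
H = 4545*sqrt(1909)/3644281

With E = 16*u^2 + 1, F = 56*u*v, G = 196*v^2 + 1, L = 4/sqrt(16*u^2 + 196*v^2 + 1), M = 0, N = 14/sqrt(16*u^2 + 196*v^2 + 1), assemble
  H = (EN − 2FM + GL) / (2(EG − F²)) = (112*u^2 + 392*v^2 + 9)/(16*u^2 + 196*v^2 + 1)^(3/2).
At (u, v) = (3, -3): H = 4545*sqrt(1909)/3644281.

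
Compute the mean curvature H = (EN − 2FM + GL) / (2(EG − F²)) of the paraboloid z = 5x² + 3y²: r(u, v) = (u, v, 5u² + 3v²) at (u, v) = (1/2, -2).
H = 803*sqrt(170)/28900

With E = 100*u^2 + 1, F = 60*u*v, G = 36*v^2 + 1, L = 10/sqrt(100*u^2 + 36*v^2 + 1), M = 0, N = 6/sqrt(100*u^2 + 36*v^2 + 1), assemble
  H = (EN − 2FM + GL) / (2(EG − F²)) = 4*(75*u^2 + 45*v^2 + 2)/(100*u^2 + 36*v^2 + 1)^(3/2).
At (u, v) = (1/2, -2): H = 803*sqrt(170)/28900.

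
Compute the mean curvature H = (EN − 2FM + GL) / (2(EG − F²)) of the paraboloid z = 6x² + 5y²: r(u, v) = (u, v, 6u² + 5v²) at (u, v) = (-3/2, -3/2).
H = 271*sqrt(22)/5500

With E = 144*u^2 + 1, F = 120*u*v, G = 100*v^2 + 1, L = 12/sqrt(144*u^2 + 100*v^2 + 1), M = 0, N = 10/sqrt(144*u^2 + 100*v^2 + 1), assemble
  H = (EN − 2FM + GL) / (2(EG − F²)) = (720*u^2 + 600*v^2 + 11)/(144*u^2 + 100*v^2 + 1)^(3/2).
At (u, v) = (-3/2, -3/2): H = 271*sqrt(22)/5500.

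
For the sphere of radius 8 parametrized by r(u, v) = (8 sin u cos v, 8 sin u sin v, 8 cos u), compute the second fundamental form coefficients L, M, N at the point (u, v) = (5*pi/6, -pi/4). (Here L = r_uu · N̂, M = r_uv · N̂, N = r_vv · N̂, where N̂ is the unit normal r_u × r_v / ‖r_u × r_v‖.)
L = -8;  M = 0;  N = -2

Compute the unit normal N̂(u, v) = (sin(u)^2*cos(v)/Abs(sin(u)), sin(u)^2*sin(v)/Abs(sin(u)), sin(2*u)/(2*Abs(sin(u)))), and the second partials r_uu, r_uv, r_vv. Take dot products:
  L(u, v) = r_uu · N̂ = -8*sin(u)/Abs(sin(u)),
  M(u, v) = r_uv · N̂ = 0,
  N(u, v) = r_vv · N̂ = -8*sin(u)^3/Abs(sin(u)).
Evaluating at (u, v) = (5*pi/6, -pi/4):
  L = -8, M = 0, N = -2.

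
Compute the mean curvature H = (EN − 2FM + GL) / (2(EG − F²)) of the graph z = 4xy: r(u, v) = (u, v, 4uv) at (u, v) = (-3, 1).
H = 192*sqrt(161)/25921

With E = 16*v^2 + 1, F = 16*u*v, G = 16*u^2 + 1, L = 0, M = 4/sqrt(16*u^2 + 16*v^2 + 1), N = 0, assemble
  H = (EN − 2FM + GL) / (2(EG − F²)) = -64*u*v/(16*u^2 + 16*v^2 + 1)^(3/2).
At (u, v) = (-3, 1): H = 192*sqrt(161)/25921.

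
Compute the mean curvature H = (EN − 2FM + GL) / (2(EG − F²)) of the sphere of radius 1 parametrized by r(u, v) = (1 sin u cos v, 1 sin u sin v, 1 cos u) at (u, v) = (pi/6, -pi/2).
H = -1

With E = 1, F = 0, G = sin(u)^2, L = -sin(u)/Abs(sin(u)), M = 0, N = -sin(u)^3/Abs(sin(u)), assemble
  H = (EN − 2FM + GL) / (2(EG − F²)) = -sin(u)/Abs(sin(u)).
At (u, v) = (pi/6, -pi/2): H = -1.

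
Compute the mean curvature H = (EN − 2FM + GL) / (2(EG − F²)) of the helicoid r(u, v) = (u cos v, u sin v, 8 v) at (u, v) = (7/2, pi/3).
H = 0

With E = 1, F = 0, G = u^2 + 64, L = 0, M = -8/sqrt(u^2 + 64), N = 0, assemble
  H = (EN − 2FM + GL) / (2(EG − F²)) = 0.
At (u, v) = (7/2, pi/3): H = 0.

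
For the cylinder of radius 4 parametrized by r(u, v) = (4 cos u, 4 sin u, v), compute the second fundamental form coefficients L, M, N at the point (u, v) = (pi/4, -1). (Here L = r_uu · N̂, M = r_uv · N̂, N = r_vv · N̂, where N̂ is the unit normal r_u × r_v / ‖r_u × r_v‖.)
L = -4;  M = 0;  N = 0

Compute the unit normal N̂(u, v) = (cos(u), sin(u), 0), and the second partials r_uu, r_uv, r_vv. Take dot products:
  L(u, v) = r_uu · N̂ = -4,
  M(u, v) = r_uv · N̂ = 0,
  N(u, v) = r_vv · N̂ = 0.
Evaluating at (u, v) = (pi/4, -1):
  L = -4, M = 0, N = 0.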